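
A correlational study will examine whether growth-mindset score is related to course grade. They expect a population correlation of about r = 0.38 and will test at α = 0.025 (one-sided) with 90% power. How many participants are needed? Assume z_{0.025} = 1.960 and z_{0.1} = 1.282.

Fisher's z: C = ½·ln((1+r)/(1−r)) = ½·ln(2.2258) = 0.4001.
n = ((z_{α} + z_β)/C)² + 3.
(1.960 + 1.282) / 0.4001 = 3.242 / 0.4001 = 8.103.
n = 8.103² + 3 = 65.66 + 3 = 68.7.
Round up.

n = 69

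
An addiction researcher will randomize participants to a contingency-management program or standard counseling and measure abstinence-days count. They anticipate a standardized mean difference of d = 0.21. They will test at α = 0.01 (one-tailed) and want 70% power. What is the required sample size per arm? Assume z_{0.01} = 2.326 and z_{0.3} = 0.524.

For two independent groups with equal n: n = 2·((z_{α} + z_β) / d)².
z_{α} + z_β = 2.326 + 0.524 = 2.850.
n = 2 × (2.850 / 0.21)² = 2 × 13.571² = 2 × 184.18 = 368.4.
Round up to the next whole participant.

n = 369 per group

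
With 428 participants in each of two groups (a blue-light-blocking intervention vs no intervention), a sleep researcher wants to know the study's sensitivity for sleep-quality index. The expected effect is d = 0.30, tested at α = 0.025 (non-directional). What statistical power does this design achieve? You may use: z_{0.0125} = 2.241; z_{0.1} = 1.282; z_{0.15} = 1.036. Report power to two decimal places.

power ≈ 0.98

For two equal groups, power = Φ(d·√(n/2) − z_{α/2}).
d·√(n/2) = 0.30 × √(428/2) = 0.30 × 14.629 = 4.389.
z_β = 4.389 − 2.241 = 2.148.
Power = Φ(2.148) = 0.984.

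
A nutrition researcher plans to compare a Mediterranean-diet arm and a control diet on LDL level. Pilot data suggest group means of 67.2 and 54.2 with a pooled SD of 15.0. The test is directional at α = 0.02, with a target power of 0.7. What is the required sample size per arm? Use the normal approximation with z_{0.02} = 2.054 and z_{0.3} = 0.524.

n = 18 per group

Cohen's d = |M₁ − M₂| / SD_pooled = |67.2 − 54.2| / 15.0 = 13.0 / 15.0 = 0.867.
For two independent groups with equal n: n = 2·((z_{α} + z_β) / d)².
z_{α} + z_β = 2.054 + 0.524 = 2.578.
n = 2 × (2.578 / 0.867)² = 2 × 2.973² = 2 × 8.84 = 17.7.
Round up to the next whole participant.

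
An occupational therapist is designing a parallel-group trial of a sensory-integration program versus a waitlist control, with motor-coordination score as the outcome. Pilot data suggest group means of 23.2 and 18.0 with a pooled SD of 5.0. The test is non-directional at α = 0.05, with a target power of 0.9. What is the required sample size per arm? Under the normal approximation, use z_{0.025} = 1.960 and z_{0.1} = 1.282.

Cohen's d = |M₁ − M₂| / SD_pooled = |23.2 − 18.0| / 5.0 = 5.2 / 5.0 = 1.040.
For two independent groups with equal n: n = 2·((z_{α/2} + z_β) / d)².
z_{α/2} + z_β = 1.960 + 1.282 = 3.242.
n = 2 × (3.242 / 1.040)² = 2 × 3.117² = 2 × 9.72 = 19.4.
Round up to the next whole participant.

n = 20 per group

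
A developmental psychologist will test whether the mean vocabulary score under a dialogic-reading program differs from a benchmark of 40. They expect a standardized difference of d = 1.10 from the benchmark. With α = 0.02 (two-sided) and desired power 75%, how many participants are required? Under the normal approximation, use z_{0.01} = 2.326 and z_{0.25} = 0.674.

n = 8

For a one-sample test: n = ((z_{α/2} + z_β) / d)².
z_{α/2} + z_β = 2.326 + 0.674 = 3.000.
n = (3.000 / 1.10)² = 2.727² = 7.44.
Round up.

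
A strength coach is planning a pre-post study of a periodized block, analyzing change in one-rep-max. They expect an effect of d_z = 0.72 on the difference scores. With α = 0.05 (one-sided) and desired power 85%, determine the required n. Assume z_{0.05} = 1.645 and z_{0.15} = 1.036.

For a paired (one-sample on differences) test: n = ((z_{α} + z_β) / d)².
z_{α} + z_β = 1.645 + 1.036 = 2.681.
n = (2.681 / 0.72)² = 3.724² = 13.87.
Round up.

n = 14 pairs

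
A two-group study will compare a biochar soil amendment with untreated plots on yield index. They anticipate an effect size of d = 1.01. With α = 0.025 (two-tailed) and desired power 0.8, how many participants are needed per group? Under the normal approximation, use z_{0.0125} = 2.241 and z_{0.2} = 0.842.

n = 19 per group

For two independent groups with equal n: n = 2·((z_{α/2} + z_β) / d)².
z_{α/2} + z_β = 2.241 + 0.842 = 3.083.
n = 2 × (3.083 / 1.01)² = 2 × 3.052² = 2 × 9.32 = 18.6.
Round up to the next whole participant.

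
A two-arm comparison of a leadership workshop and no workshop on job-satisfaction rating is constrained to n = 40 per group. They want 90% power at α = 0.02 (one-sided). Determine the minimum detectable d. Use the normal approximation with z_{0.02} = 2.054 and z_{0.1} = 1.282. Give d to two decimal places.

For two independent groups of n = 40 each: d_min = (z_{α} + z_β)·√(2/n).
z-sum = 2.054 + 1.282 = 3.336.
d_min = 3.336 × √(2/40) = 3.336 × 0.2236 = 0.746.

d_min ≈ 0.75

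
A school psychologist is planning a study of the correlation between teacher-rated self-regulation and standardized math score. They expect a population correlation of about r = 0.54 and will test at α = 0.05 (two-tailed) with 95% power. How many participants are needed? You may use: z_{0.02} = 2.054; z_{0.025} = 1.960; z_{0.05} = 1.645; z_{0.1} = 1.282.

Fisher's z: C = ½·ln((1+r)/(1−r)) = ½·ln(3.3478) = 0.6042.
n = ((z_{α/2} + z_β)/C)² + 3.
(1.960 + 1.645) / 0.6042 = 3.605 / 0.6042 = 5.967.
n = 5.967² + 3 = 35.60 + 3 = 38.6.
Round up.

n = 39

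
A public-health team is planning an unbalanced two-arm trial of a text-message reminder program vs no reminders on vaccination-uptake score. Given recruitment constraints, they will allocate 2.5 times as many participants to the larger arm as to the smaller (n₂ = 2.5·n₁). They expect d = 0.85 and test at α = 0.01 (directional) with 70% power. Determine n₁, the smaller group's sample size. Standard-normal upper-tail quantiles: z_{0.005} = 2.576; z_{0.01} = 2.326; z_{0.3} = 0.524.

With allocation ratio k = n₂/n₁ = 2.5, Var(x̄₁−x̄₂) = σ²(1/n₁ + 1/(k·n₁)) = σ²·(k+1)/(k·n₁).
So n₁ = (1 + 1/k)·((z_{α} + z_β)/d)² = 1.400 × (2.850/0.85)².
n₁ = 1.400 × 11.24 = 15.7.
Round up: n₁ = 16, giving n₂ = 2.5 × 16 = 40.

n₁ = 16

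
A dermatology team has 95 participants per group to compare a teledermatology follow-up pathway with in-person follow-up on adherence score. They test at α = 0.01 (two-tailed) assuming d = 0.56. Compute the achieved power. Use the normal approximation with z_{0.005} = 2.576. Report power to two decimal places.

power ≈ 0.90

For two equal groups, power = Φ(d·√(n/2) − z_{α/2}).
d·√(n/2) = 0.56 × √(95/2) = 0.56 × 6.892 = 3.860.
z_β = 3.860 − 2.576 = 1.284.
Power = Φ(1.284) = 0.900.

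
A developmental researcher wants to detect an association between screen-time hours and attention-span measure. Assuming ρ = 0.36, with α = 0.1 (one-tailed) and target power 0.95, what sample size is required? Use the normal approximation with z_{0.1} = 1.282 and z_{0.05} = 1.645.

n = 64

Fisher's z: C = ½·ln((1+r)/(1−r)) = ½·ln(2.1250) = 0.3769.
n = ((z_{α} + z_β)/C)² + 3.
(1.282 + 1.645) / 0.3769 = 2.927 / 0.3769 = 7.766.
n = 7.766² + 3 = 60.31 + 3 = 63.3.
Round up.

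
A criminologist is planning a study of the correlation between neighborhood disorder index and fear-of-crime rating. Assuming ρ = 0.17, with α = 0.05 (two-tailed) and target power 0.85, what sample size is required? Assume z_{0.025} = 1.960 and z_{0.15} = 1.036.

n = 308

Fisher's z: C = ½·ln((1+r)/(1−r)) = ½·ln(1.4096) = 0.1717.
n = ((z_{α/2} + z_β)/C)² + 3.
(1.960 + 1.036) / 0.1717 = 2.996 / 0.1717 = 17.449.
n = 17.449² + 3 = 304.47 + 3 = 307.5.
Round up.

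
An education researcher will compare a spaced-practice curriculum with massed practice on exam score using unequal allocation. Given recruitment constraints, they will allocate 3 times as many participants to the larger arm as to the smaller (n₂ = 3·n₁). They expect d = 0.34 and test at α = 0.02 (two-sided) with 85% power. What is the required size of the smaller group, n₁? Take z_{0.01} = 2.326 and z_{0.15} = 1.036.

With allocation ratio k = n₂/n₁ = 3, Var(x̄₁−x̄₂) = σ²(1/n₁ + 1/(k·n₁)) = σ²·(k+1)/(k·n₁).
So n₁ = (1 + 1/k)·((z_{α/2} + z_β)/d)² = 1.333 × (3.362/0.34)².
n₁ = 1.333 × 97.78 = 130.4.
Round up: n₁ = 131, giving n₂ = 3 × 131 = 393.

n₁ = 131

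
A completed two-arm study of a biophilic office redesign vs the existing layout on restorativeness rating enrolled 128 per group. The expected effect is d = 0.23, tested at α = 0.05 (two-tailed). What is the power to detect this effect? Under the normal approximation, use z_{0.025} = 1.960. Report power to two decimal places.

power ≈ 0.45

For two equal groups, power = Φ(d·√(n/2) − z_{α/2}).
d·√(n/2) = 0.23 × √(128/2) = 0.23 × 8.000 = 1.840.
z_β = 1.840 − 1.960 = -0.120.
Power = Φ(-0.120) = 0.452.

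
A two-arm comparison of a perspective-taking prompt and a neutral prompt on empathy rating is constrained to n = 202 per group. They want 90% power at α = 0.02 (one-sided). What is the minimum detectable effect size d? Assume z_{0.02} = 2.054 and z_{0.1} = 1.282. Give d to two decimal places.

For two independent groups of n = 202 each: d_min = (z_{α} + z_β)·√(2/n).
z-sum = 2.054 + 1.282 = 3.336.
d_min = 3.336 × √(2/202) = 3.336 × 0.0995 = 0.332.

d_min ≈ 0.33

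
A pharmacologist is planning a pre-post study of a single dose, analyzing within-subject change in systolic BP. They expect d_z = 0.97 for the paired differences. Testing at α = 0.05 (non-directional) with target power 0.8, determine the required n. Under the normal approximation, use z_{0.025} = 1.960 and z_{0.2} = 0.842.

n = 9 pairs

For a paired (one-sample on differences) test: n = ((z_{α/2} + z_β) / d)².
z_{α/2} + z_β = 1.960 + 0.842 = 2.802.
n = (2.802 / 0.97)² = 2.889² = 8.34.
Round up.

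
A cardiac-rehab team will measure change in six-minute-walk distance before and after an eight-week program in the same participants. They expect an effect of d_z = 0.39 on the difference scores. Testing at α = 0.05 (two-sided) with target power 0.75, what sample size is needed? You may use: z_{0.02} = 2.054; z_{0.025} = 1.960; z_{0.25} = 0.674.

For a paired (one-sample on differences) test: n = ((z_{α/2} + z_β) / d)².
z_{α/2} + z_β = 1.960 + 0.674 = 2.634.
n = (2.634 / 0.39)² = 6.754² = 45.61.
Round up.

n = 46 pairs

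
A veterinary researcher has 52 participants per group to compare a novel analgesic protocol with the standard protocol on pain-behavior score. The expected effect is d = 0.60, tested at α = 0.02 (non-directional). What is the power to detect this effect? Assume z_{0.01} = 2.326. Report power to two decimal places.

For two equal groups, power = Φ(d·√(n/2) − z_{α/2}).
d·√(n/2) = 0.60 × √(52/2) = 0.60 × 5.099 = 3.059.
z_β = 3.059 − 2.326 = 0.733.
Power = Φ(0.733) = 0.768.

power ≈ 0.77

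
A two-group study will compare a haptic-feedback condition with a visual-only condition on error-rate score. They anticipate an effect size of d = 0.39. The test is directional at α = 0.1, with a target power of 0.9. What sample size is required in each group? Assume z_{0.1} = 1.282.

n = 87 per group

For two independent groups with equal n: n = 2·((z_{α} + z_β) / d)².
z_{α} + z_β = 1.282 + 1.282 = 2.564.
n = 2 × (2.564 / 0.39)² = 2 × 6.574² = 2 × 43.22 = 86.4.
Round up to the next whole participant.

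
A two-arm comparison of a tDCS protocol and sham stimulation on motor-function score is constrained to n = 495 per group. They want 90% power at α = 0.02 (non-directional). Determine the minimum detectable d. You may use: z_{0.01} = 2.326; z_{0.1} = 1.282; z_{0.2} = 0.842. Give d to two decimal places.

d_min ≈ 0.23

For two independent groups of n = 495 each: d_min = (z_{α/2} + z_β)·√(2/n).
z-sum = 2.326 + 1.282 = 3.608.
d_min = 3.608 × √(2/495) = 3.608 × 0.0636 = 0.229.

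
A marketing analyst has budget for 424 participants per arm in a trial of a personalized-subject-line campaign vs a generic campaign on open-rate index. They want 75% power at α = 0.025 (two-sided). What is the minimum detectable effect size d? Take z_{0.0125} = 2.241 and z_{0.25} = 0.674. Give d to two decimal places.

For two independent groups of n = 424 each: d_min = (z_{α/2} + z_β)·√(2/n).
z-sum = 2.241 + 0.674 = 2.915.
d_min = 2.915 × √(2/424) = 2.915 × 0.0687 = 0.200.

d_min ≈ 0.20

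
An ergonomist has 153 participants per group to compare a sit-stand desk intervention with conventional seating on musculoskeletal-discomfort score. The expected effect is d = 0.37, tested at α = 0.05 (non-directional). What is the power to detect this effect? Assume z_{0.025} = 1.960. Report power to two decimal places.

For two equal groups, power = Φ(d·√(n/2) − z_{α/2}).
d·√(n/2) = 0.37 × √(153/2) = 0.37 × 8.746 = 3.236.
z_β = 3.236 − 1.960 = 1.276.
Power = Φ(1.276) = 0.899.

power ≈ 0.90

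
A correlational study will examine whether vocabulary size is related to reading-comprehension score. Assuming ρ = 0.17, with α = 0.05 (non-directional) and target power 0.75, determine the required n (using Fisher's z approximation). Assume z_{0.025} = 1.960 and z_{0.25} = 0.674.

n = 239

Fisher's z: C = ½·ln((1+r)/(1−r)) = ½·ln(1.4096) = 0.1717.
n = ((z_{α/2} + z_β)/C)² + 3.
(1.960 + 0.674) / 0.1717 = 2.634 / 0.1717 = 15.341.
n = 15.341² + 3 = 235.34 + 3 = 238.3.
Round up.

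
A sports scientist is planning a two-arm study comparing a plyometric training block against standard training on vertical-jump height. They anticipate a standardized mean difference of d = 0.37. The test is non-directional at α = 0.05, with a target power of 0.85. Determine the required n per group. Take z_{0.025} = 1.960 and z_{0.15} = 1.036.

n = 132 per group

For two independent groups with equal n: n = 2·((z_{α/2} + z_β) / d)².
z_{α/2} + z_β = 1.960 + 1.036 = 2.996.
n = 2 × (2.996 / 0.37)² = 2 × 8.097² = 2 × 65.57 = 131.1.
Round up to the next whole participant.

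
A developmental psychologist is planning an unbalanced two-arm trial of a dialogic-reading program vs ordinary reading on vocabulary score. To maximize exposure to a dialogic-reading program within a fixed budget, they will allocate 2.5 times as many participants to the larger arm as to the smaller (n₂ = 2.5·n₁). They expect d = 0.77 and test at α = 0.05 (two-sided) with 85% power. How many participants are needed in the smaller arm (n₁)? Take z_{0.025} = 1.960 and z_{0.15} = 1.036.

n₁ = 22

With allocation ratio k = n₂/n₁ = 2.5, Var(x̄₁−x̄₂) = σ²(1/n₁ + 1/(k·n₁)) = σ²·(k+1)/(k·n₁).
So n₁ = (1 + 1/k)·((z_{α/2} + z_β)/d)² = 1.400 × (2.996/0.77)².
n₁ = 1.400 × 15.14 = 21.2.
Round up: n₁ = 22, giving n₂ = 2.5 × 22 = 55.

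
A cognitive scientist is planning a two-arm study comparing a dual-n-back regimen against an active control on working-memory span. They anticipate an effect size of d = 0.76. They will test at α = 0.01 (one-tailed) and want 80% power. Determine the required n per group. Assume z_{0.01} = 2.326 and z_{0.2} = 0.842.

For two independent groups with equal n: n = 2·((z_{α} + z_β) / d)².
z_{α} + z_β = 2.326 + 0.842 = 3.168.
n = 2 × (3.168 / 0.76)² = 2 × 4.168² = 2 × 17.38 = 34.8.
Round up to the next whole participant.

n = 35 per group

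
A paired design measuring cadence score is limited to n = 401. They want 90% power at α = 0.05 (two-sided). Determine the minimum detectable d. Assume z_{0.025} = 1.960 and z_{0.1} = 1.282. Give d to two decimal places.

d_min ≈ 0.16

For a single sample (or paired design) of n = 401: d_min = (z_{α/2} + z_β)/√n.
z-sum = 1.960 + 1.282 = 3.242.
d_min = 3.242 / √401 = 3.242 / 20.025 = 0.162.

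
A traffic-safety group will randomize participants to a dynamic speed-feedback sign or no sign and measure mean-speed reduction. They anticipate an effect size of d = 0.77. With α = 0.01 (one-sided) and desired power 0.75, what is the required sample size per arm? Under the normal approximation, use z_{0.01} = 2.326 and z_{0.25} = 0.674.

n = 31 per group

For two independent groups with equal n: n = 2·((z_{α} + z_β) / d)².
z_{α} + z_β = 2.326 + 0.674 = 3.000.
n = 2 × (3.000 / 0.77)² = 2 × 3.896² = 2 × 15.18 = 30.4.
Round up to the next whole participant.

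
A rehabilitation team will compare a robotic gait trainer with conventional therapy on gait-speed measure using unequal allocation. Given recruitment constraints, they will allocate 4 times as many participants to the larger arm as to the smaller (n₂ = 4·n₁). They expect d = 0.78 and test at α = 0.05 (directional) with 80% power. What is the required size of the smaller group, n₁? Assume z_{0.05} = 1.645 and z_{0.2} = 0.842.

With allocation ratio k = n₂/n₁ = 4, Var(x̄₁−x̄₂) = σ²(1/n₁ + 1/(k·n₁)) = σ²·(k+1)/(k·n₁).
So n₁ = (1 + 1/k)·((z_{α} + z_β)/d)² = 1.250 × (2.487/0.78)².
n₁ = 1.250 × 10.17 = 12.7.
Round up: n₁ = 13, giving n₂ = 4 × 13 = 52.

n₁ = 13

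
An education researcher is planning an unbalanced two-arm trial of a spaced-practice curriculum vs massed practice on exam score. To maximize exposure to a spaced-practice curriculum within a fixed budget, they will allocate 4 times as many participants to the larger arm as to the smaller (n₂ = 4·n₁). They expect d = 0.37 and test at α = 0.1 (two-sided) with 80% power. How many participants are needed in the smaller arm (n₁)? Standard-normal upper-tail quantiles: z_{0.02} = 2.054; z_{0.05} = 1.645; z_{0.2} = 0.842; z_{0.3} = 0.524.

n₁ = 57

With allocation ratio k = n₂/n₁ = 4, Var(x̄₁−x̄₂) = σ²(1/n₁ + 1/(k·n₁)) = σ²·(k+1)/(k·n₁).
So n₁ = (1 + 1/k)·((z_{α/2} + z_β)/d)² = 1.250 × (2.487/0.37)².
n₁ = 1.250 × 45.18 = 56.5.
Round up: n₁ = 57, giving n₂ = 4 × 57 = 228.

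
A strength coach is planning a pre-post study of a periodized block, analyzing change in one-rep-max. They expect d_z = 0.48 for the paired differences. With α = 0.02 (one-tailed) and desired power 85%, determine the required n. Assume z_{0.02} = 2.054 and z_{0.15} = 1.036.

n = 42 pairs

For a paired (one-sample on differences) test: n = ((z_{α} + z_β) / d)².
z_{α} + z_β = 2.054 + 1.036 = 3.090.
n = (3.090 / 0.48)² = 6.438² = 41.44.
Round up.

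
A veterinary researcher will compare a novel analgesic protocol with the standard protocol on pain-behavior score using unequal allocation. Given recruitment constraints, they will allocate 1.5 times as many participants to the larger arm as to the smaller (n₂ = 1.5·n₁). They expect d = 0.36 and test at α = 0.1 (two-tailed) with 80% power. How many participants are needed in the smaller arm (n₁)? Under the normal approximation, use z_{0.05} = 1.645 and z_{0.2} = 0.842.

n₁ = 80

With allocation ratio k = n₂/n₁ = 1.5, Var(x̄₁−x̄₂) = σ²(1/n₁ + 1/(k·n₁)) = σ²·(k+1)/(k·n₁).
So n₁ = (1 + 1/k)·((z_{α/2} + z_β)/d)² = 1.667 × (2.487/0.36)².
n₁ = 1.667 × 47.73 = 79.5.
Round up: n₁ = 80, giving n₂ = 1.5 × 80 = 120.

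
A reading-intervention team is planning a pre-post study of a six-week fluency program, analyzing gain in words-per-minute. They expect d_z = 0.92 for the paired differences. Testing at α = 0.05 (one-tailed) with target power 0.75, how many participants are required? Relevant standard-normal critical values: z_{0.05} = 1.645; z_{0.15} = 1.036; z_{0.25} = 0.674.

For a paired (one-sample on differences) test: n = ((z_{α} + z_β) / d)².
z_{α} + z_β = 1.645 + 0.674 = 2.319.
n = (2.319 / 0.92)² = 2.521² = 6.35.
Round up.

n = 7 pairs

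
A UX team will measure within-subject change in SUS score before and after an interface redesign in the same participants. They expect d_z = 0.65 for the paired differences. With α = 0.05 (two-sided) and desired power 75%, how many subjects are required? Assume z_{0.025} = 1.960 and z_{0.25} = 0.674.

For a paired (one-sample on differences) test: n = ((z_{α/2} + z_β) / d)².
z_{α/2} + z_β = 1.960 + 0.674 = 2.634.
n = (2.634 / 0.65)² = 4.052² = 16.42.
Round up.

n = 17 pairs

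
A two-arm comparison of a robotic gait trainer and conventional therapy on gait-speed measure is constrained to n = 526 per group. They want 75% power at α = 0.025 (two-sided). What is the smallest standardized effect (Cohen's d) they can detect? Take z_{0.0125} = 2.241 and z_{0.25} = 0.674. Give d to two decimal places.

For two independent groups of n = 526 each: d_min = (z_{α/2} + z_β)·√(2/n).
z-sum = 2.241 + 0.674 = 2.915.
d_min = 2.915 × √(2/526) = 2.915 × 0.0617 = 0.180.

d_min ≈ 0.18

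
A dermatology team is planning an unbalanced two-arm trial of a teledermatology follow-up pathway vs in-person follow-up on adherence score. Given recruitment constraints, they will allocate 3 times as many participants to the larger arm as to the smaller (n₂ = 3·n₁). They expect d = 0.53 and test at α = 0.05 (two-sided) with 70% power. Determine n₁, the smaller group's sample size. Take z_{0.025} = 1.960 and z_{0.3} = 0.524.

n₁ = 30

With allocation ratio k = n₂/n₁ = 3, Var(x̄₁−x̄₂) = σ²(1/n₁ + 1/(k·n₁)) = σ²·(k+1)/(k·n₁).
So n₁ = (1 + 1/k)·((z_{α/2} + z_β)/d)² = 1.333 × (2.484/0.53)².
n₁ = 1.333 × 21.97 = 29.3.
Round up: n₁ = 30, giving n₂ = 3 × 30 = 90.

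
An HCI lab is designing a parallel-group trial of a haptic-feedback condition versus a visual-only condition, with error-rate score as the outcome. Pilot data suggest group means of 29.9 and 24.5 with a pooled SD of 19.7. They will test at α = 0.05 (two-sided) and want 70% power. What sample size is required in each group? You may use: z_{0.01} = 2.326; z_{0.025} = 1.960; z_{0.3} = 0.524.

Cohen's d = |M₁ − M₂| / SD_pooled = |29.9 − 24.5| / 19.7 = 5.4 / 19.7 = 0.274.
For two independent groups with equal n: n = 2·((z_{α/2} + z_β) / d)².
z_{α/2} + z_β = 1.960 + 0.524 = 2.484.
n = 2 × (2.484 / 0.274)² = 2 × 9.066² = 2 × 82.19 = 164.4.
Round up to the next whole participant.

n = 165 per group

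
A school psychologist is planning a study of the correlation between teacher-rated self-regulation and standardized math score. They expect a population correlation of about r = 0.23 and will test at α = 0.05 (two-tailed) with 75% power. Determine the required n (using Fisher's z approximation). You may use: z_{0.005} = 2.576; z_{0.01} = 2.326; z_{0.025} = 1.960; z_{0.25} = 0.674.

n = 130

Fisher's z: C = ½·ln((1+r)/(1−r)) = ½·ln(1.5974) = 0.2342.
n = ((z_{α/2} + z_β)/C)² + 3.
(1.960 + 0.674) / 0.2342 = 2.634 / 0.2342 = 11.247.
n = 11.247² + 3 = 126.49 + 3 = 129.5.
Round up.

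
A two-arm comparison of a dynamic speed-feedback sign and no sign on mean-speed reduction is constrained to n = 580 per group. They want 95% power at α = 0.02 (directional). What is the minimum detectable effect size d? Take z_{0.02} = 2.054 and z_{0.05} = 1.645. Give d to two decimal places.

For two independent groups of n = 580 each: d_min = (z_{α} + z_β)·√(2/n).
z-sum = 2.054 + 1.645 = 3.699.
d_min = 3.699 × √(2/580) = 3.699 × 0.0587 = 0.217.

d_min ≈ 0.22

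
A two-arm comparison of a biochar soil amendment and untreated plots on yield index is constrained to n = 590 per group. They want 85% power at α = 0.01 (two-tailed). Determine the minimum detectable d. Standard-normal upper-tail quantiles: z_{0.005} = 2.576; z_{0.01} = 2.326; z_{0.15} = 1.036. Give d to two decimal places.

d_min ≈ 0.21

For two independent groups of n = 590 each: d_min = (z_{α/2} + z_β)·√(2/n).
z-sum = 2.576 + 1.036 = 3.612.
d_min = 3.612 × √(2/590) = 3.612 × 0.0582 = 0.210.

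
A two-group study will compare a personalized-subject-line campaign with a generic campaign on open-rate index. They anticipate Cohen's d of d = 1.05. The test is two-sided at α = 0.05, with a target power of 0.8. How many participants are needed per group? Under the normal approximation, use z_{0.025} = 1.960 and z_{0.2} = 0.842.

For two independent groups with equal n: n = 2·((z_{α/2} + z_β) / d)².
z_{α/2} + z_β = 1.960 + 0.842 = 2.802.
n = 2 × (2.802 / 1.05)² = 2 × 2.669² = 2 × 7.12 = 14.2.
Round up to the next whole participant.

n = 15 per group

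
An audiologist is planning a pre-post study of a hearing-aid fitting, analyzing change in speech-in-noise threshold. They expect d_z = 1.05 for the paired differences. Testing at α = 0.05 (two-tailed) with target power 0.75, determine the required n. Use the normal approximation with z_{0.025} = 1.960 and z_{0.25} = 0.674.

For a paired (one-sample on differences) test: n = ((z_{α/2} + z_β) / d)².
z_{α/2} + z_β = 1.960 + 0.674 = 2.634.
n = (2.634 / 1.05)² = 2.509² = 6.29.
Round up.

n = 7 pairs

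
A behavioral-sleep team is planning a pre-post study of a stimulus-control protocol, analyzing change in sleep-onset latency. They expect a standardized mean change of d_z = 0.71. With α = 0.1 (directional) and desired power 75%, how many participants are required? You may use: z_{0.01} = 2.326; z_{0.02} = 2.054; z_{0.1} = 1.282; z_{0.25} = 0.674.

For a paired (one-sample on differences) test: n = ((z_{α} + z_β) / d)².
z_{α} + z_β = 1.282 + 0.674 = 1.956.
n = (1.956 / 0.71)² = 2.755² = 7.59.
Round up.

n = 8 pairs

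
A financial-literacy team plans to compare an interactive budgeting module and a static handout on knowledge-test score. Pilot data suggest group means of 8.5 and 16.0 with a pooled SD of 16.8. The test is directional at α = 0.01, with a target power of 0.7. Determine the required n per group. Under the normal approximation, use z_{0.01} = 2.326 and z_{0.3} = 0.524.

Cohen's d = |M₁ − M₂| / SD_pooled = |8.5 − 16.0| / 16.8 = 7.5 / 16.8 = 0.446.
For two independent groups with equal n: n = 2·((z_{α} + z_β) / d)².
z_{α} + z_β = 2.326 + 0.524 = 2.850.
n = 2 × (2.850 / 0.446)² = 2 × 6.390² = 2 × 40.83 = 81.7.
Round up to the next whole participant.

n = 82 per group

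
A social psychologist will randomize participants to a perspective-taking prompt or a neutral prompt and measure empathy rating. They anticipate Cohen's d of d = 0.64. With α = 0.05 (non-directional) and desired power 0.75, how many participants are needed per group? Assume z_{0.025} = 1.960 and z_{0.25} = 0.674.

For two independent groups with equal n: n = 2·((z_{α/2} + z_β) / d)².
z_{α/2} + z_β = 1.960 + 0.674 = 2.634.
n = 2 × (2.634 / 0.64)² = 2 × 4.116² = 2 × 16.94 = 33.9.
Round up to the next whole participant.

n = 34 per group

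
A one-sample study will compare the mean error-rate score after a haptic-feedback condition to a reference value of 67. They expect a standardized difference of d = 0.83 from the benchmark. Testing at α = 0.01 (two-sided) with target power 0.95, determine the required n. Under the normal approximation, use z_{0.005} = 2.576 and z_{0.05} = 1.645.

n = 26

For a one-sample test: n = ((z_{α/2} + z_β) / d)².
z_{α/2} + z_β = 2.576 + 1.645 = 4.221.
n = (4.221 / 0.83)² = 5.086² = 25.86.
Round up.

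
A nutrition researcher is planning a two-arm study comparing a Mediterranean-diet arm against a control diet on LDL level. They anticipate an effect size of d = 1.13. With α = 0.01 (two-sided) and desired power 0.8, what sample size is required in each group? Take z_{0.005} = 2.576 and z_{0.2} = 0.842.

For two independent groups with equal n: n = 2·((z_{α/2} + z_β) / d)².
z_{α/2} + z_β = 2.576 + 0.842 = 3.418.
n = 2 × (3.418 / 1.13)² = 2 × 3.025² = 2 × 9.15 = 18.3.
Round up to the next whole participant.

n = 19 per group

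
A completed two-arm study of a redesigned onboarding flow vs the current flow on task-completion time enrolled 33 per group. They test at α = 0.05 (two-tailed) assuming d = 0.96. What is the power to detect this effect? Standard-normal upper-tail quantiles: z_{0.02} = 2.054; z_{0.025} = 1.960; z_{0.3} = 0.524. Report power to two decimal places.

For two equal groups, power = Φ(d·√(n/2) − z_{α/2}).
d·√(n/2) = 0.96 × √(33/2) = 0.96 × 4.062 = 3.900.
z_β = 3.900 − 1.960 = 1.940.
Power = Φ(1.940) = 0.974.

power ≈ 0.97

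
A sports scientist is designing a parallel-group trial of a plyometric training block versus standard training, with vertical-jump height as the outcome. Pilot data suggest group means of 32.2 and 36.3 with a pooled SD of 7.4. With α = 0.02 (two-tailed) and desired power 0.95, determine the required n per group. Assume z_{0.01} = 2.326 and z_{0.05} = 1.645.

n = 103 per group

Cohen's d = |M₁ − M₂| / SD_pooled = |32.2 − 36.3| / 7.4 = 4.1 / 7.4 = 0.554.
For two independent groups with equal n: n = 2·((z_{α/2} + z_β) / d)².
z_{α/2} + z_β = 2.326 + 1.645 = 3.971.
n = 2 × (3.971 / 0.554)² = 2 × 7.168² = 2 × 51.38 = 102.8.
Round up to the next whole participant.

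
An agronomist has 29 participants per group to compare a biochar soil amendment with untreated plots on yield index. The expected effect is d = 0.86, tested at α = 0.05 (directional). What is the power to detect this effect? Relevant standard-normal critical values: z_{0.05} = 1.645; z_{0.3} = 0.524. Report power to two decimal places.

power ≈ 0.95

For two equal groups, power = Φ(d·√(n/2) − z_{α}).
d·√(n/2) = 0.86 × √(29/2) = 0.86 × 3.808 = 3.275.
z_β = 3.275 − 1.645 = 1.630.
Power = Φ(1.630) = 0.948.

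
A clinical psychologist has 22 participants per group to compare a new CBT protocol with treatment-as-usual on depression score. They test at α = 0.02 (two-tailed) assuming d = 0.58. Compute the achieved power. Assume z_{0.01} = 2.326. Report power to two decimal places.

power ≈ 0.34

For two equal groups, power = Φ(d·√(n/2) − z_{α/2}).
d·√(n/2) = 0.58 × √(22/2) = 0.58 × 3.317 = 1.924.
z_β = 1.924 − 2.326 = -0.402.
Power = Φ(-0.402) = 0.344.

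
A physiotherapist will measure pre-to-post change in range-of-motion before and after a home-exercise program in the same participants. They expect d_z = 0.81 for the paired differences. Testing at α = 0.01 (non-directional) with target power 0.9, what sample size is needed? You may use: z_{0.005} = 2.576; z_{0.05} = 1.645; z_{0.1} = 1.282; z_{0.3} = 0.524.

For a paired (one-sample on differences) test: n = ((z_{α/2} + z_β) / d)².
z_{α/2} + z_β = 2.576 + 1.282 = 3.858.
n = (3.858 / 0.81)² = 4.763² = 22.69.
Round up.

n = 23 pairs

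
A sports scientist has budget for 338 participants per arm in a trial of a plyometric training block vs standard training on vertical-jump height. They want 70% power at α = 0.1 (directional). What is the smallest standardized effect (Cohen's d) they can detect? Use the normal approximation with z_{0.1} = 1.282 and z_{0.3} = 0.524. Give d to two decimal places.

For two independent groups of n = 338 each: d_min = (z_{α} + z_β)·√(2/n).
z-sum = 1.282 + 0.524 = 1.806.
d_min = 1.806 × √(2/338) = 1.806 × 0.0769 = 0.139.

d_min ≈ 0.14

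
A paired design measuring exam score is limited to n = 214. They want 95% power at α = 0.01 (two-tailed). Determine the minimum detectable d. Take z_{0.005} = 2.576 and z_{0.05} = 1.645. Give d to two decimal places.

For a single sample (or paired design) of n = 214: d_min = (z_{α/2} + z_β)/√n.
z-sum = 2.576 + 1.645 = 4.221.
d_min = 4.221 / √214 = 4.221 / 14.629 = 0.289.

d_min ≈ 0.29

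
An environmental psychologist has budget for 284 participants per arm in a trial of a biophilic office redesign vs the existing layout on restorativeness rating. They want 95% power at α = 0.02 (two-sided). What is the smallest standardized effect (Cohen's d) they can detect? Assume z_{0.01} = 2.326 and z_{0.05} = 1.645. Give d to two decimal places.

For two independent groups of n = 284 each: d_min = (z_{α/2} + z_β)·√(2/n).
z-sum = 2.326 + 1.645 = 3.971.
d_min = 3.971 × √(2/284) = 3.971 × 0.0839 = 0.333.

d_min ≈ 0.33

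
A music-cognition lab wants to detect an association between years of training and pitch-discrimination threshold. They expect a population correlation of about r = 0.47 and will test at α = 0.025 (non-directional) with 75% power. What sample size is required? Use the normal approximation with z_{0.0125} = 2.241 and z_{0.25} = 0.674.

n = 36

Fisher's z: C = ½·ln((1+r)/(1−r)) = ½·ln(2.7736) = 0.5101.
n = ((z_{α/2} + z_β)/C)² + 3.
(2.241 + 0.674) / 0.5101 = 2.915 / 0.5101 = 5.715.
n = 5.715² + 3 = 32.66 + 3 = 35.7.
Round up.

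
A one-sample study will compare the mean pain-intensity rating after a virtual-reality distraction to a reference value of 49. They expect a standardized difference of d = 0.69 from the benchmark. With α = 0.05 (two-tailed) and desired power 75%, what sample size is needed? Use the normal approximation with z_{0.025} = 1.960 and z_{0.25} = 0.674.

n = 15

For a one-sample test: n = ((z_{α/2} + z_β) / d)².
z_{α/2} + z_β = 1.960 + 0.674 = 2.634.
n = (2.634 / 0.69)² = 3.817² = 14.57.
Round up.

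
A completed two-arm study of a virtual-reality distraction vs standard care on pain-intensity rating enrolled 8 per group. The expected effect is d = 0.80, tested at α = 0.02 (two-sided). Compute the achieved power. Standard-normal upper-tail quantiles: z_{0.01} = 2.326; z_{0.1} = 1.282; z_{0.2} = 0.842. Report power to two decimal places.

power ≈ 0.23

For two equal groups, power = Φ(d·√(n/2) − z_{α/2}).
d·√(n/2) = 0.80 × √(8/2) = 0.80 × 2.000 = 1.600.
z_β = 1.600 − 2.326 = -0.726.
Power = Φ(-0.726) = 0.234.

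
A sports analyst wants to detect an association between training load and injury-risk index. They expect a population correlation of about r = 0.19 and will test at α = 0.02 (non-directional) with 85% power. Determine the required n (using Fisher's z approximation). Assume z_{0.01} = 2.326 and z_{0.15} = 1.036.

Fisher's z: C = ½·ln((1+r)/(1−r)) = ½·ln(1.4691) = 0.1923.
n = ((z_{α/2} + z_β)/C)² + 3.
(2.326 + 1.036) / 0.1923 = 3.362 / 0.1923 = 17.483.
n = 17.483² + 3 = 305.66 + 3 = 308.7.
Round up.

n = 309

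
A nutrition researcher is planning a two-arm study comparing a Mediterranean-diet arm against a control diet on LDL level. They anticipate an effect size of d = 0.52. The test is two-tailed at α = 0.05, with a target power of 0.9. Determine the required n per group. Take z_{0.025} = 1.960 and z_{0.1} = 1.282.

For two independent groups with equal n: n = 2·((z_{α/2} + z_β) / d)².
z_{α/2} + z_β = 1.960 + 1.282 = 3.242.
n = 2 × (3.242 / 0.52)² = 2 × 6.235² = 2 × 38.87 = 77.7.
Round up to the next whole participant.

n = 78 per group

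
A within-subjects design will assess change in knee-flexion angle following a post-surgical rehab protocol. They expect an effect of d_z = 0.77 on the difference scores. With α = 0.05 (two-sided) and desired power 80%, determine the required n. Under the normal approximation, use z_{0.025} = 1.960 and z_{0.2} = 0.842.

n = 14 pairs

For a paired (one-sample on differences) test: n = ((z_{α/2} + z_β) / d)².
z_{α/2} + z_β = 1.960 + 0.842 = 2.802.
n = (2.802 / 0.77)² = 3.639² = 13.24.
Round up.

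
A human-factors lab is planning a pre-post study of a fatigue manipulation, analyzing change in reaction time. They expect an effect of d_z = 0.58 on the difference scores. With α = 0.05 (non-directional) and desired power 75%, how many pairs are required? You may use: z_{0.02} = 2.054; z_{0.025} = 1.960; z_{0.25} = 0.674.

n = 21 pairs

For a paired (one-sample on differences) test: n = ((z_{α/2} + z_β) / d)².
z_{α/2} + z_β = 1.960 + 0.674 = 2.634.
n = (2.634 / 0.58)² = 4.541² = 20.62.
Round up.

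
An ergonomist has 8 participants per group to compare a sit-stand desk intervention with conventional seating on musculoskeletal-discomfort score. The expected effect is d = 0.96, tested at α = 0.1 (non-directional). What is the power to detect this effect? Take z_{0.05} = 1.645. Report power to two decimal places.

For two equal groups, power = Φ(d·√(n/2) − z_{α/2}).
d·√(n/2) = 0.96 × √(8/2) = 0.96 × 2.000 = 1.920.
z_β = 1.920 − 1.645 = 0.275.
Power = Φ(0.275) = 0.608.

power ≈ 0.61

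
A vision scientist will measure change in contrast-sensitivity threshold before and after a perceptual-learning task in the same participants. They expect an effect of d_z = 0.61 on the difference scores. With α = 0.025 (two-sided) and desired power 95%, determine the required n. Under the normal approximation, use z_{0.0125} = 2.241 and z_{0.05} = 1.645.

For a paired (one-sample on differences) test: n = ((z_{α/2} + z_β) / d)².
z_{α/2} + z_β = 2.241 + 1.645 = 3.886.
n = (3.886 / 0.61)² = 6.370² = 40.58.
Round up.

n = 41 pairs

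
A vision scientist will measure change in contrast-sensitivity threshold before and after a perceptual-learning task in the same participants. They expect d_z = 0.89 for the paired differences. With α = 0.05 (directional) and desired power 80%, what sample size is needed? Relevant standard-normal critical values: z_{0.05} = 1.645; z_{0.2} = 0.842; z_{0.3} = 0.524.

For a paired (one-sample on differences) test: n = ((z_{α} + z_β) / d)².
z_{α} + z_β = 1.645 + 0.842 = 2.487.
n = (2.487 / 0.89)² = 2.794² = 7.81.
Round up.

n = 8 pairs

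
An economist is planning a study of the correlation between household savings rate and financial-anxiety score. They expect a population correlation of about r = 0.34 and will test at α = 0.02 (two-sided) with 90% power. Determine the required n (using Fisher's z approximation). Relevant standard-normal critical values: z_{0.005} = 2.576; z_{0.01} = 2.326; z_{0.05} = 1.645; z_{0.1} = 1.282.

n = 107

Fisher's z: C = ½·ln((1+r)/(1−r)) = ½·ln(2.0303) = 0.3541.
n = ((z_{α/2} + z_β)/C)² + 3.
(2.326 + 1.282) / 0.3541 = 3.608 / 0.3541 = 10.189.
n = 10.189² + 3 = 103.82 + 3 = 106.8.
Round up.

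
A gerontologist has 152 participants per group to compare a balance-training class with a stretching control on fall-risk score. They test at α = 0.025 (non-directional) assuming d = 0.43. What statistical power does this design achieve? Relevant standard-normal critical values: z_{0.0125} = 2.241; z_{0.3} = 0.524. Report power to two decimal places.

For two equal groups, power = Φ(d·√(n/2) − z_{α/2}).
d·√(n/2) = 0.43 × √(152/2) = 0.43 × 8.718 = 3.749.
z_β = 3.749 − 2.241 = 1.508.
Power = Φ(1.508) = 0.934.

power ≈ 0.93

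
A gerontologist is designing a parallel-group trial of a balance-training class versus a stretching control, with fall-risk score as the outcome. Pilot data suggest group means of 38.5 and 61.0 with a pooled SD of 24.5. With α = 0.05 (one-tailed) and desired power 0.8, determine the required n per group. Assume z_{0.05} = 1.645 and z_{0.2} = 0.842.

Cohen's d = |M₁ − M₂| / SD_pooled = |38.5 − 61.0| / 24.5 = 22.5 / 24.5 = 0.918.
For two independent groups with equal n: n = 2·((z_{α} + z_β) / d)².
z_{α} + z_β = 1.645 + 0.842 = 2.487.
n = 2 × (2.487 / 0.918)² = 2 × 2.709² = 2 × 7.34 = 14.7.
Round up to the next whole participant.

n = 15 per group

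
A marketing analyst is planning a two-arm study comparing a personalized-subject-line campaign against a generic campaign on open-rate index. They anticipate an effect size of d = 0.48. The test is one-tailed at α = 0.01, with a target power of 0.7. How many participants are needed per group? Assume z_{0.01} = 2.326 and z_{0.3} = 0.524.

For two independent groups with equal n: n = 2·((z_{α} + z_β) / d)².
z_{α} + z_β = 2.326 + 0.524 = 2.850.
n = 2 × (2.850 / 0.48)² = 2 × 5.938² = 2 × 35.25 = 70.5.
Round up to the next whole participant.

n = 71 per group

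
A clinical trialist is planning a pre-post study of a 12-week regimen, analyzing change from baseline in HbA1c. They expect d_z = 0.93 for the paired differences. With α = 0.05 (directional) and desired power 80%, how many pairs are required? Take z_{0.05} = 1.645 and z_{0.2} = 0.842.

n = 8 pairs

For a paired (one-sample on differences) test: n = ((z_{α} + z_β) / d)².
z_{α} + z_β = 1.645 + 0.842 = 2.487.
n = (2.487 / 0.93)² = 2.674² = 7.15.
Round up.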